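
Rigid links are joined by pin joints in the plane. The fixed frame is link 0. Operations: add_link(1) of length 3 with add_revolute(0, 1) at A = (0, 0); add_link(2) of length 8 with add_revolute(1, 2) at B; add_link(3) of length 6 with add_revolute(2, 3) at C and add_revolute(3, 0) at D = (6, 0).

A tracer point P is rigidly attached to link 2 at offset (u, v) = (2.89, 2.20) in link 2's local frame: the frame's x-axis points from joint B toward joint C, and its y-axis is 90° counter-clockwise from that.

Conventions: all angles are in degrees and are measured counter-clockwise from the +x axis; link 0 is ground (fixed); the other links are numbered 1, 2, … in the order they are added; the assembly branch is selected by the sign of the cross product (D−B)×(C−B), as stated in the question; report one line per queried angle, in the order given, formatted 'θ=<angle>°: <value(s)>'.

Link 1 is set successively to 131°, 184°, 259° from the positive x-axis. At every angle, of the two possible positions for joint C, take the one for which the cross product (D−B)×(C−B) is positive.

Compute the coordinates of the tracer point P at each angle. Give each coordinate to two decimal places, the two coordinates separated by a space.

A=(0,0), D=(6.00,0)
θ=131°: B = A + 3.00·(cos131°, sin131°) = (-1.9682, 2.2641)
θ=131°: |BD| = 8.2836
θ=131°: circle(B,8.00) ∩ circle(D,6.00): a=5.8319, h=5.4762
θ=131°:   candidates: C₊=(5.1384,5.9378) cross=45.363; C₋=(2.1448,-4.5976) cross=-45.363
θ=131°:   branch + wants cross > 0 → take C=(5.1384,5.9378) (cross=45.363)
θ=131°: ex = (C−B)/|BC| = (0.8883,0.4592); ey = (-0.4592,0.8883)
θ=131°: P = B + 2.89·ex + 2.20·ey = (-0.4112,5.5456)
θ=184°: B = A + 3.00·(cos184°, sin184°) = (-2.9927, -0.2093)
θ=184°: |BD| = 8.9951
θ=184°: circle(B,8.00) ∩ circle(D,6.00): a=6.0540, h=5.2297
θ=184°:   candidates: C₊=(2.9380,5.1598) cross=47.042; C₋=(3.1813,-5.2967) cross=-47.042
θ=184°:   branch + wants cross > 0 → take C=(2.9380,5.1598) (cross=47.042)
θ=184°: ex = (C−B)/|BC| = (0.7413,0.6711); ey = (-0.6711,0.7413)
θ=184°: P = B + 2.89·ex + 2.20·ey = (-2.3267,3.3613)
θ=259°: B = A + 3.00·(cos259°, sin259°) = (-0.5724, -2.9449)
θ=259°: |BD| = 7.2020
θ=259°: circle(B,8.00) ∩ circle(D,6.00): a=5.5449, h=5.7666
θ=259°:   candidates: C₊=(2.1298,4.5849) cross=41.531; C₋=(6.8457,-5.9401) cross=-41.531
θ=259°:   branch + wants cross > 0 → take C=(2.1298,4.5849) (cross=41.531)
θ=259°: ex = (C−B)/|BC| = (0.3378,0.9412); ey = (-0.9412,0.3378)
θ=259°: P = B + 2.89·ex + 2.20·ey = (-1.6669,0.5184)

θ=131°: -0.41 5.55
θ=184°: -2.33 3.36
θ=259°: -1.67 0.52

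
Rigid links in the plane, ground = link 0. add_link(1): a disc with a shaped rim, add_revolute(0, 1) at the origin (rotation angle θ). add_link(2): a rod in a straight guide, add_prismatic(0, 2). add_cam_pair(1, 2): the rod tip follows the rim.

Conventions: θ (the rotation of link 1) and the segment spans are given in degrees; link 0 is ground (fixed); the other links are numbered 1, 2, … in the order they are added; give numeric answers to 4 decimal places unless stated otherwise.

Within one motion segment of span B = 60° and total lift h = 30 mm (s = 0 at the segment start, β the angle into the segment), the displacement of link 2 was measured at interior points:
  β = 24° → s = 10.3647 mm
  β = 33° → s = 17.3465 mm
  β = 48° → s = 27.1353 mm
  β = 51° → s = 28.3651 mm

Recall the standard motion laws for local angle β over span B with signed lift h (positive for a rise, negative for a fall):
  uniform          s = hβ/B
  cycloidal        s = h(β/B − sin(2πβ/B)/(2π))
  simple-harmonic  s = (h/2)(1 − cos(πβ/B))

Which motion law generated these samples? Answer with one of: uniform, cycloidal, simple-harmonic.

candidates at β/B = r: uniform s = h·r (linear in β); cycloidal s = h·(r − sin(2πr)/(2π)); simple-harmonic s = (h/2)(1 − cos(πr))
β=24°: printed 10.3647 | uniform 12.0000, cycloidal 9.1935, simple-harmonic 10.3647
β=33°: printed 17.3465 | uniform 16.5000, cycloidal 17.9754, simple-harmonic 17.3465
β=48°: printed 27.1353 | uniform 24.0000, cycloidal 28.5410, simple-harmonic 27.1353
β=51°: printed 28.3651 | uniform 25.5000, cycloidal 29.3628, simple-harmonic 28.3651
only one law matches every sample → simple-harmonic

simple-harmonic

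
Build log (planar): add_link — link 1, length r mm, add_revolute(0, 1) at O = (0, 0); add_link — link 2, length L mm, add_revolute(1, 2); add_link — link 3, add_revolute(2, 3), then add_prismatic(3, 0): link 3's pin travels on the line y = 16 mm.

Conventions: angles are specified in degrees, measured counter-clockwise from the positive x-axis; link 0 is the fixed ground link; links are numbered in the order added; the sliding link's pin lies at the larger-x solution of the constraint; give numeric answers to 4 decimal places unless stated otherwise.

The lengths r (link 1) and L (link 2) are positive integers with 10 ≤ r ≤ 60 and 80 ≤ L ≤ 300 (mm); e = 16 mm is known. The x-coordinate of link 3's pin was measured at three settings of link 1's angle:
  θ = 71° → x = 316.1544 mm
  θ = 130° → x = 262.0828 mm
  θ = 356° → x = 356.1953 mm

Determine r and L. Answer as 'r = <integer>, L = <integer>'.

constraint per measurement: (x − r cos θ)² + (r sin θ − e)² = L²
subtracting the θ₁ and θ₂ equations cancels the r² and L² terms:
r = (x₁² − x₂²) / (2[(x₁cos θ₁ + e sin θ₁) − (x₂cos θ₂ + e sin θ₂)]) = 57.0000 → r = 57
L² = (x₁ − r cos θ₁)² + (r sin θ₁ − e)² = 89999.9810 → L = 300.0000 → L = 300
check at θ₃=356°: x = 356.1953 (printed 356.1953) ✓

r = 57, L = 300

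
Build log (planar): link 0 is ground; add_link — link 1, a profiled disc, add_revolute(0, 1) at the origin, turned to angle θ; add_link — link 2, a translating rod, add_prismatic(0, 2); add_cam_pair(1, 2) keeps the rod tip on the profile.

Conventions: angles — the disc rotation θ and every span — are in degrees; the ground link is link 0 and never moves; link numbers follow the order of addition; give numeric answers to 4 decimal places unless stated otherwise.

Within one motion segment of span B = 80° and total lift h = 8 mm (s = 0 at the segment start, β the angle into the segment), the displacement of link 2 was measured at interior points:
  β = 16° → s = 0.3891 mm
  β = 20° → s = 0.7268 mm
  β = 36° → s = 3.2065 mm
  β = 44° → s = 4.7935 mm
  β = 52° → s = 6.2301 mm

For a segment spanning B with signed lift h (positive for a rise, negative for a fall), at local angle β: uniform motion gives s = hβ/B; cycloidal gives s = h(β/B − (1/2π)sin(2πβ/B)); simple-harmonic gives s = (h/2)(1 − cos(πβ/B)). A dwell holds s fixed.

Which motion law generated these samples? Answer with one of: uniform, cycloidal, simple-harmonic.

candidates at β/B = r: uniform s = h·r (linear in β); cycloidal s = h·(r − sin(2πr)/(2π)); simple-harmonic s = (h/2)(1 − cos(πr))
β=16°: printed 0.3891 | uniform 1.6000, cycloidal 0.3891, simple-harmonic 0.7639
β=20°: printed 0.7268 | uniform 2.0000, cycloidal 0.7268, simple-harmonic 1.1716
β=36°: printed 3.2065 | uniform 3.6000, cycloidal 3.2065, simple-harmonic 3.3743
β=44°: printed 4.7935 | uniform 4.4000, cycloidal 4.7935, simple-harmonic 4.6257
β=52°: printed 6.2301 | uniform 5.2000, cycloidal 6.2301, simple-harmonic 5.8160
only one law matches every sample → cycloidal

cycloidal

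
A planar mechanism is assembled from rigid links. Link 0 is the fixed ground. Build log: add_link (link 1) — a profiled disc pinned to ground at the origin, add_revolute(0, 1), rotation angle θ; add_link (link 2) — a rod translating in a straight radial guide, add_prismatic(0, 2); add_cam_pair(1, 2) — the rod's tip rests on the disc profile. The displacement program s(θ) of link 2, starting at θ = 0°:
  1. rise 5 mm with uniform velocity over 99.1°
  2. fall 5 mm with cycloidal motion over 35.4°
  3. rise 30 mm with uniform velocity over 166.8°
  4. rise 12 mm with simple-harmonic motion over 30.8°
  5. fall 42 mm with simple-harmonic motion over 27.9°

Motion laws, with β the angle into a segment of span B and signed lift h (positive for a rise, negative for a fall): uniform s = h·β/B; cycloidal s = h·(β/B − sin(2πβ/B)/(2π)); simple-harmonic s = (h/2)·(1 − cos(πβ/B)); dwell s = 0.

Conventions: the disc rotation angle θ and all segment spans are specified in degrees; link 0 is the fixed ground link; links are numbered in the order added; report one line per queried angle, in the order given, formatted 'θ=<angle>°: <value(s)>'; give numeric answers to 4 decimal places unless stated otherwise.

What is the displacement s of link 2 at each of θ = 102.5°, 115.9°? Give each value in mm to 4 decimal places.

seg 1 [0°–99.1°] uniform, h=5: full span → s += 5 → s = 5.0000
seg 2 [99.1°–134.5°] cycloidal, h=-5: θ=102.5° here. β=3.4, B=35.4. -5·(0.0960 − sin(2π·0.0960)/(2π)) = -0.0286 → s = 4.9714
seg 2 [99.1°–134.5°] cycloidal, h=-5: θ=115.9° here. β=16.8, B=35.4. -5·(0.4746 − sin(2π·0.4746)/(2π)) = -2.2463 → s = 2.7537

θ=102.5°: 4.9714
θ=115.9°: 2.7537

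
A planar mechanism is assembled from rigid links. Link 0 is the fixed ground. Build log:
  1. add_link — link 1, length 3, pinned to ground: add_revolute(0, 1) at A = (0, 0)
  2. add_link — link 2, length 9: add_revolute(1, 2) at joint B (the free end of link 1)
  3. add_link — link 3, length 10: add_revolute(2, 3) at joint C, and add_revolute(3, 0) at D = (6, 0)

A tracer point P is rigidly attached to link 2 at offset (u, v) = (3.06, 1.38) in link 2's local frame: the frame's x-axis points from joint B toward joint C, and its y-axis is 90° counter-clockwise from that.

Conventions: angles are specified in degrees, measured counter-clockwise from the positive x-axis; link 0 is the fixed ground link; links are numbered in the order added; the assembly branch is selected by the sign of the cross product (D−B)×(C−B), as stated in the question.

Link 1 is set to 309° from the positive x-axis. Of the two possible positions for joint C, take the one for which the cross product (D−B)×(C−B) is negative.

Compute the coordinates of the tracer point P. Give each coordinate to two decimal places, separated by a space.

A=(0,0), D=(6.00,0)
B = A + 3.00·(cos309°, sin309°) = (1.8880, -2.3314)
|BD| = 4.7270
circle(B,9.00) ∩ circle(D,10.00): a=0.3538, h=8.9930
  candidates: C₊=(-2.2398,5.6661) cross=42.510; C₋=(6.6312,-9.9801) cross=-42.510
  branch - wants cross < 0 → take C=(6.6312,-9.9801) (cross=-42.510)
ex = (C−B)/|BC| = (0.5270,-0.8498); ey = (0.8498,0.5270)
P = B + 3.06·ex + 1.38·ey = (4.6735,-4.2047)

4.67 -4.20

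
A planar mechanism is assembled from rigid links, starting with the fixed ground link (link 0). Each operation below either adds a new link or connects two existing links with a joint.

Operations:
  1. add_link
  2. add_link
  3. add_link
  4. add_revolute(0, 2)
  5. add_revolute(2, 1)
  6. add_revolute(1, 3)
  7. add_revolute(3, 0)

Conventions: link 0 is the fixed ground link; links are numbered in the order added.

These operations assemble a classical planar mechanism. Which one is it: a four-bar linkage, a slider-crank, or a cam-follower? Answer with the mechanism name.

links: 4 (incl. ground); joints: 4 revolute, 0 prismatic, 0 higher (cam) pair, forming one closed loop
4 links in a single 4R loop → four-bar linkage

four-bar linkage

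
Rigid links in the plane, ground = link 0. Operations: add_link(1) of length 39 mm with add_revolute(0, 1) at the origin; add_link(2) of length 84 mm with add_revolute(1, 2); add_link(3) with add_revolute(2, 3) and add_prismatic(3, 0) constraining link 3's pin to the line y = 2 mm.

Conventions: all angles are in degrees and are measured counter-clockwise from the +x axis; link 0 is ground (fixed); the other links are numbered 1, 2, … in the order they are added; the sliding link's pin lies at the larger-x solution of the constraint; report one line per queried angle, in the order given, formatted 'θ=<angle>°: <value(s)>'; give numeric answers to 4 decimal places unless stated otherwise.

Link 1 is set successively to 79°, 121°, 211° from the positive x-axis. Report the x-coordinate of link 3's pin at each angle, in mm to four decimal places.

geometry: r = 39 mm, L = 84 mm, e = 2 mm
θ=79°: crank pin P = (r cos θ, r sin θ) = (7.441551, 38.283460)
θ=79°: h = r sin θ − e = 38.283460 − 2 = 36.283460
θ=79°: x = r cos θ + √(L² − h²) = 7.441551 + 75.759557 = 83.201108
θ=121°: crank pin P = (r cos θ, r sin θ) = (-20.086485, 33.429525)
θ=121°: h = r sin θ − e = 33.429525 − 2 = 31.429525
θ=121°: x = r cos θ + √(L² − h²) = -20.086485 + 77.898556 = 57.812071
θ=211°: crank pin P = (r cos θ, r sin θ) = (-33.429525, -20.086485)
θ=211°: h = r sin θ − e = -20.086485 − 2 = -22.086485
θ=211°: x = r cos θ + √(L² − h²) = -33.429525 + 81.044353 = 47.614828

θ=79°: 83.2011
θ=121°: 57.8121
θ=211°: 47.6148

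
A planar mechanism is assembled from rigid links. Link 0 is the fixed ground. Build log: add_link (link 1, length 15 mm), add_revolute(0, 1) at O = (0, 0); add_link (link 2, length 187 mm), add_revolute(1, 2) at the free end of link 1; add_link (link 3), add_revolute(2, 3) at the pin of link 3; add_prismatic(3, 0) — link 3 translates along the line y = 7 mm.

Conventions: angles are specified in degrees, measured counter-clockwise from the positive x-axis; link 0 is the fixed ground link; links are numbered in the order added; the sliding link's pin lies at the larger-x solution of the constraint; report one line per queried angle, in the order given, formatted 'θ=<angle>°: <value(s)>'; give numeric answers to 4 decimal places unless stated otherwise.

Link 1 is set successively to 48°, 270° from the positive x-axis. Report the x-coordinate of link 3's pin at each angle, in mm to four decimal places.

geometry: r = 15 mm, L = 187 mm, e = 7 mm
θ=48°: crank pin P = (r cos θ, r sin θ) = (10.036959, 11.147172)
θ=48°: h = r sin θ − e = 11.147172 − 7 = 4.147172
θ=48°: x = r cos θ + √(L² − h²) = 10.036959 + 186.954008 = 196.990967
θ=270°: crank pin P = (r cos θ, r sin θ) = (-0.000000, -15.000000)
θ=270°: h = r sin θ − e = -15.000000 − 7 = -22.000000
θ=270°: x = r cos θ + √(L² − h²) = -0.000000 + 185.701373 = 185.701373

θ=48°: 196.9910
θ=270°: 185.7014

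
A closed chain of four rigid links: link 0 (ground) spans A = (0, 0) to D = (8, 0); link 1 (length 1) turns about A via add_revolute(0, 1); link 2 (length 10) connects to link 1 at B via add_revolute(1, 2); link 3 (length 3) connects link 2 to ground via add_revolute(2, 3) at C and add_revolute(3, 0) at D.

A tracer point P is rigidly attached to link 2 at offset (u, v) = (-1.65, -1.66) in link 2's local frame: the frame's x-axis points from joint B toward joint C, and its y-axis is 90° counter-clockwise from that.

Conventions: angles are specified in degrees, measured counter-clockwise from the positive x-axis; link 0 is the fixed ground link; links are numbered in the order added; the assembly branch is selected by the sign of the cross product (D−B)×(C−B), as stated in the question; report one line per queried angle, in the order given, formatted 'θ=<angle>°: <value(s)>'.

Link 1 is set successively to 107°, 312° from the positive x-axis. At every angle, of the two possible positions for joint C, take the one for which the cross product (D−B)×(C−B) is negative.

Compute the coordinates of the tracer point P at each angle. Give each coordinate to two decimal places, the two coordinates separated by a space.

A=(0,0), D=(8.00,0)
θ=107°: B = A + 1.00·(cos107°, sin107°) = (-0.2924, 0.9563)
θ=107°: |BD| = 8.3473
θ=107°: circle(B,10.00) ∩ circle(D,3.00): a=9.6245, h=2.7146
θ=107°:   candidates: C₊=(9.5798,2.5504) cross=22.659; C₋=(8.9578,-2.8430) cross=-22.659
θ=107°:   branch - wants cross < 0 → take C=(8.9578,-2.8430) (cross=-22.659)
θ=107°: ex = (C−B)/|BC| = (0.9250,-0.3799); ey = (0.3799,0.9250)
θ=107°: P = B + -1.65·ex + -1.66·ey = (-2.4493,0.0477)
θ=312°: B = A + 1.00·(cos312°, sin312°) = (0.6691, -0.7431)
θ=312°: |BD| = 7.3684
θ=312°: circle(B,10.00) ∩ circle(D,3.00): a=9.8592, h=1.6722
θ=312°:   candidates: C₊=(10.3094,1.9148) cross=12.321; C₋=(10.6467,-1.4124) cross=-12.321
θ=312°:   branch - wants cross < 0 → take C=(10.6467,-1.4124) (cross=-12.321)
θ=312°: ex = (C−B)/|BC| = (0.9978,-0.0669); ey = (0.0669,0.9978)
θ=312°: P = B + -1.65·ex + -1.66·ey = (-1.0883,-2.2890)

θ=107°: -2.45 0.05
θ=312°: -1.09 -2.29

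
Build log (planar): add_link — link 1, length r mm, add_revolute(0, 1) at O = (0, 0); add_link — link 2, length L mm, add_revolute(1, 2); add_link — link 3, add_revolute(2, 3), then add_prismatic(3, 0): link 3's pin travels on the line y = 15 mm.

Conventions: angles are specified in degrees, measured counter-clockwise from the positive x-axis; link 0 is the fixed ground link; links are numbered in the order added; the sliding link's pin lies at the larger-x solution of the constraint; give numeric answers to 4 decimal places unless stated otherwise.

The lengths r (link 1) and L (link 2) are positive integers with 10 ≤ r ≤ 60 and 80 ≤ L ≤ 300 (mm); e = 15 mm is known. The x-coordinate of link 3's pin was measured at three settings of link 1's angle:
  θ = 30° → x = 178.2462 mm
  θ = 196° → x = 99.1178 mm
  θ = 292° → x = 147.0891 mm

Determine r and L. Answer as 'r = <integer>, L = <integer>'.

constraint per measurement: (x − r cos θ)² + (r sin θ − e)² = L²
subtracting the θ₁ and θ₂ equations cancels the r² and L² terms:
r = (x₁² − x₂²) / (2[(x₁cos θ₁ + e sin θ₁) − (x₂cos θ₂ + e sin θ₂)]) = 42.0000 → r = 42
L² = (x₁ − r cos θ₁)² + (r sin θ₁ − e)² = 20163.9859 → L = 142.0000 → L = 142
check at θ₃=292°: x = 147.0891 (printed 147.0891) ✓

r = 42, L = 142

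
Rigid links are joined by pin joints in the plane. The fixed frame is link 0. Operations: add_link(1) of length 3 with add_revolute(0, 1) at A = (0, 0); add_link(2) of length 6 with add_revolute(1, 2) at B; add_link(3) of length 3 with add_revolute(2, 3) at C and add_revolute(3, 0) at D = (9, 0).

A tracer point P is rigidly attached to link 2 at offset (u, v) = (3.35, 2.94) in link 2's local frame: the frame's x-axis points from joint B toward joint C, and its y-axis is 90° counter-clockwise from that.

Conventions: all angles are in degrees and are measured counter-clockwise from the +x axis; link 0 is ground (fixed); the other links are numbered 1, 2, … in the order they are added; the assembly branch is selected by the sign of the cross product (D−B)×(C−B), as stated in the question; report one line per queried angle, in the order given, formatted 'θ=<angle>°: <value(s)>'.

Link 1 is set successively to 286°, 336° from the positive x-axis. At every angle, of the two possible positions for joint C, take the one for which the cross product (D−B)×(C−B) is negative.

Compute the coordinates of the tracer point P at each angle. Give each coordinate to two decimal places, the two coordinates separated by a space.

A=(0,0), D=(9.00,0)
θ=286°: B = A + 3.00·(cos286°, sin286°) = (0.8269, -2.8838)
θ=286°: |BD| = 8.6669
θ=286°: circle(B,6.00) ∩ circle(D,3.00): a=5.8911, h=1.1379
θ=286°:   candidates: C₊=(6.0037,0.1495) cross=9.862; C₋=(6.7610,-1.9967) cross=-9.862
θ=286°:   branch - wants cross < 0 → take C=(6.7610,-1.9967) (cross=-9.862)
θ=286°: ex = (C−B)/|BC| = (0.9890,0.1479); ey = (-0.1479,0.9890)
θ=286°: P = B + 3.35·ex + 2.94·ey = (3.7054,0.5192)
θ=336°: B = A + 3.00·(cos336°, sin336°) = (2.7406, -1.2202)
θ=336°: |BD| = 6.3772
θ=336°: circle(B,6.00) ∩ circle(D,3.00): a=5.3055, h=2.8021
θ=336°:   candidates: C₊=(7.4120,2.5452) cross=17.869; C₋=(8.4843,-2.9553) cross=-17.869
θ=336°:   branch - wants cross < 0 → take C=(8.4843,-2.9553) (cross=-17.869)
θ=336°: ex = (C−B)/|BC| = (0.9573,-0.2892); ey = (0.2892,0.9573)
θ=336°: P = B + 3.35·ex + 2.94·ey = (6.7977,0.6254)

θ=286°: 3.71 0.52
θ=336°: 6.80 0.63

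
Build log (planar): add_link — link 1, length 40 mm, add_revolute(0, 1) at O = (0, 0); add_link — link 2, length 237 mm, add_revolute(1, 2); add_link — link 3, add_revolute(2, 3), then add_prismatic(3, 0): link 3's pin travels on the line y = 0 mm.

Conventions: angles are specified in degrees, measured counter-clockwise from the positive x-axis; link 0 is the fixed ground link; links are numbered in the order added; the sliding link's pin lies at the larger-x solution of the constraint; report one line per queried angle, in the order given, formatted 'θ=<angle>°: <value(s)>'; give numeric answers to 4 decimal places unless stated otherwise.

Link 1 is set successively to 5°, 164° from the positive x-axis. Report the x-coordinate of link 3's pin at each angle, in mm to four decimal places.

geometry: r = 40 mm, L = 237 mm, e = 0 mm
θ=5°: crank pin P = (r cos θ, r sin θ) = (39.847788, 3.486230)
θ=5°: h = r sin θ − e = 3.486230 − 0 = 3.486230
θ=5°: x = r cos θ + √(L² − h²) = 39.847788 + 236.974358 = 276.822146
θ=164°: crank pin P = (r cos θ, r sin θ) = (-38.450468, 11.025494)
θ=164°: h = r sin θ − e = 11.025494 − 0 = 11.025494
θ=164°: x = r cos θ + √(L² − h²) = -38.450468 + 236.743402 = 198.292934

θ=5°: 276.8221
θ=164°: 198.2929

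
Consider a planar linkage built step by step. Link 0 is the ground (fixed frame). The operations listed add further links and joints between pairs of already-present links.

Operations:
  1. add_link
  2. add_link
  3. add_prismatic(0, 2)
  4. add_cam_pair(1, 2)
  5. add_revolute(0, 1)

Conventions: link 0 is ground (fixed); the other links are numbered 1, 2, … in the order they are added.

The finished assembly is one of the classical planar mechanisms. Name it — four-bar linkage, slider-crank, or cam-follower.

links: 3 (incl. ground); joints: 1 revolute, 1 prismatic, 1 higher (cam) pair, forming one closed loop
3 links, revolute + prismatic + higher pair in one loop → cam-follower

cam-follower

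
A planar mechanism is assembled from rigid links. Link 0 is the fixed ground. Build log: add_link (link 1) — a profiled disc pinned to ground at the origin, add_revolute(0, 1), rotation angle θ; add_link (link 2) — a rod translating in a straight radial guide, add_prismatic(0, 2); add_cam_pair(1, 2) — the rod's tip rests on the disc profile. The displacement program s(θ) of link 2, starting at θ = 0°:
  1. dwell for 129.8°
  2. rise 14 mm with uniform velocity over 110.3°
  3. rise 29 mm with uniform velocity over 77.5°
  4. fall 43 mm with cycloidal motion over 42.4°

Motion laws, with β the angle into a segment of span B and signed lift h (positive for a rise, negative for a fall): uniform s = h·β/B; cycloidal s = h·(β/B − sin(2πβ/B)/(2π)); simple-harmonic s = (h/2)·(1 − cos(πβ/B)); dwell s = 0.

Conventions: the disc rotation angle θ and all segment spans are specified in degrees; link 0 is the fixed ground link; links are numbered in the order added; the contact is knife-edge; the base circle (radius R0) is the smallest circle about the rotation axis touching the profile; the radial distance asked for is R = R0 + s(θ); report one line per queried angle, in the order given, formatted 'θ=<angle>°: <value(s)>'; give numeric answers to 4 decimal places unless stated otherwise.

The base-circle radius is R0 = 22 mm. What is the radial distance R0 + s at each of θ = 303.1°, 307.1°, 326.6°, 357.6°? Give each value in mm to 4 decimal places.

seg 1 [0°–129.8°] dwell: s stays 0.0000
seg 2 [129.8°–240.1°] uniform, h=14: full span → s += 14 → s = 14.0000
seg 3 [240.1°–317.6°] uniform, h=29: θ=303.1° here. β=63, B=77.5. 29·63/77.5 = 23.5742 → s = 37.5742
seg 3 [240.1°–317.6°] uniform, h=29: θ=307.1° here. β=67, B=77.5. 29·67/77.5 = 25.0710 → s = 39.0710
seg 3 [240.1°–317.6°] uniform, h=29: full span → s += 29 → s = 43.0000
seg 4 [317.6°–360°] cycloidal, h=-43: θ=326.6° here. β=9, B=42.4. -43·(0.2123 − sin(2π·0.2123)/(2π)) = -2.4752 → s = 40.5248
seg 4 [317.6°–360°] cycloidal, h=-43: θ=357.6° here. β=40, B=42.4. -43·(0.9434 − sin(2π·0.9434)/(2π)) = -42.9490 → s = 0.0510
θ=303.1°: R = R0 + s = 22 + 37.5742 = 59.5742
θ=307.1°: R = R0 + s = 22 + 39.0710 = 61.0710
θ=326.6°: R = R0 + s = 22 + 40.5248 = 62.5248
θ=357.6°: R = R0 + s = 22 + 0.0510 = 22.0510

θ=303.1°: 59.5742
θ=307.1°: 61.0710
θ=326.6°: 62.5248
θ=357.6°: 22.0510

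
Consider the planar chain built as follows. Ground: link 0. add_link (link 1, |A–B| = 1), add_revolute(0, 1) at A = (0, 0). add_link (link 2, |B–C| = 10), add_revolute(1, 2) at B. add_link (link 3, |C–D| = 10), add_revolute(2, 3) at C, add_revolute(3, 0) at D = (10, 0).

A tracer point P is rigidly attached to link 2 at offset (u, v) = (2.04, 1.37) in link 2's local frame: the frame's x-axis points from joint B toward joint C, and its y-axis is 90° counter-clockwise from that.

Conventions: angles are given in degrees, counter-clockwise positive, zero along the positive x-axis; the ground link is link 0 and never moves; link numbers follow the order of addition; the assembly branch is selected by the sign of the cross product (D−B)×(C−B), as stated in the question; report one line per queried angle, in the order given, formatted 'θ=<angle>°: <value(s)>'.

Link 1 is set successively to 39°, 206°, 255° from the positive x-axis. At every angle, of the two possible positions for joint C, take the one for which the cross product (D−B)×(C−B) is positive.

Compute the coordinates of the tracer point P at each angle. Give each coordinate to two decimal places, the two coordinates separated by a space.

A=(0,0), D=(10.00,0)
θ=39°: B = A + 1.00·(cos39°, sin39°) = (0.7771, 0.6293)
θ=39°: |BD| = 9.2443
θ=39°: circle(B,10.00) ∩ circle(D,10.00): a=4.6221, h=8.8677
θ=39°:   candidates: C₊=(5.9923,9.1618) cross=81.975; C₋=(4.7849,-8.5324) cross=-81.975
θ=39°:   branch + wants cross > 0 → take C=(5.9923,9.1618) (cross=81.975)
θ=39°: ex = (C−B)/|BC| = (0.5215,0.8532); ey = (-0.8532,0.5215)
θ=39°: P = B + 2.04·ex + 1.37·ey = (0.6721,3.0844)
θ=206°: B = A + 1.00·(cos206°, sin206°) = (-0.8988, -0.4384)
θ=206°: |BD| = 10.9076
θ=206°: circle(B,10.00) ∩ circle(D,10.00): a=5.4538, h=8.3819
θ=206°:   candidates: C₊=(4.2137,8.1559) cross=91.426; C₋=(4.8875,-8.5943) cross=-91.426
θ=206°:   branch + wants cross > 0 → take C=(4.2137,8.1559) (cross=91.426)
θ=206°: ex = (C−B)/|BC| = (0.5113,0.8594); ey = (-0.8594,0.5113)
θ=206°: P = B + 2.04·ex + 1.37·ey = (-1.0333,2.0153)
θ=255°: B = A + 1.00·(cos255°, sin255°) = (-0.2588, -0.9659)
θ=255°: |BD| = 10.3042
θ=255°: circle(B,10.00) ∩ circle(D,10.00): a=5.1521, h=8.5706
θ=255°:   candidates: C₊=(4.0672,8.0499) cross=88.314; C₋=(5.6740,-9.0159) cross=-88.314
θ=255°:   branch + wants cross > 0 → take C=(4.0672,8.0499) (cross=88.314)
θ=255°: ex = (C−B)/|BC| = (0.4326,0.9016); ey = (-0.9016,0.4326)
θ=255°: P = B + 2.04·ex + 1.37·ey = (-0.6115,1.4660)

θ=39°: 0.67 3.08
θ=206°: -1.03 2.02
θ=255°: -0.61 1.47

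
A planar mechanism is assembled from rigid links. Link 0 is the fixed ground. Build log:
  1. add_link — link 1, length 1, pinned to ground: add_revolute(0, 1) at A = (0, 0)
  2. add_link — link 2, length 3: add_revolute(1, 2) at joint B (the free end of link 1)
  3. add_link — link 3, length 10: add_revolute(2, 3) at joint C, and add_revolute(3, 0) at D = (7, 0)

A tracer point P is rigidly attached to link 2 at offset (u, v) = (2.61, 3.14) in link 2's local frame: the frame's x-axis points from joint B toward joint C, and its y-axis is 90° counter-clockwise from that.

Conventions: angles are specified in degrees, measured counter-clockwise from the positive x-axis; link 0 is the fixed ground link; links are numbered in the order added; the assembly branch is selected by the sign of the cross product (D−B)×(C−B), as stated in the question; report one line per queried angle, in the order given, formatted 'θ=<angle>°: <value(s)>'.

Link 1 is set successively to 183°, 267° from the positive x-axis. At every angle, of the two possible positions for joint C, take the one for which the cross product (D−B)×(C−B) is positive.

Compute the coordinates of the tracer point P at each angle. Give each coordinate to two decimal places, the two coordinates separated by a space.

A=(0,0), D=(7.00,0)
θ=183°: B = A + 1.00·(cos183°, sin183°) = (-0.9986, -0.0523)
θ=183°: |BD| = 7.9988
θ=183°: circle(B,3.00) ∩ circle(D,10.00): a=-1.6890, h=2.4794
θ=183°:   candidates: C₊=(-2.7038,2.4160) cross=19.832; C₋=(-2.6713,-2.5427) cross=-19.832
θ=183°:   branch + wants cross > 0 → take C=(-2.7038,2.4160) (cross=19.832)
θ=183°: ex = (C−B)/|BC| = (-0.5684,0.8228); ey = (-0.8228,-0.5684)
θ=183°: P = B + 2.61·ex + 3.14·ey = (-5.0656,0.3104)
θ=267°: B = A + 1.00·(cos267°, sin267°) = (-0.0523, -0.9986)
θ=267°: |BD| = 7.1227
θ=267°: circle(B,3.00) ∩ circle(D,10.00): a=-2.8267, h=1.0049
θ=267°:   candidates: C₊=(-2.9920,-0.4000) cross=7.158; C₋=(-2.7102,-2.3899) cross=-7.158
θ=267°:   branch + wants cross > 0 → take C=(-2.9920,-0.4000) (cross=7.158)
θ=267°: ex = (C−B)/|BC| = (-0.9799,0.1996); ey = (-0.1996,-0.9799)
θ=267°: P = B + 2.61·ex + 3.14·ey = (-3.2364,-3.5546)

θ=183°: -5.07 0.31
θ=267°: -3.24 -3.55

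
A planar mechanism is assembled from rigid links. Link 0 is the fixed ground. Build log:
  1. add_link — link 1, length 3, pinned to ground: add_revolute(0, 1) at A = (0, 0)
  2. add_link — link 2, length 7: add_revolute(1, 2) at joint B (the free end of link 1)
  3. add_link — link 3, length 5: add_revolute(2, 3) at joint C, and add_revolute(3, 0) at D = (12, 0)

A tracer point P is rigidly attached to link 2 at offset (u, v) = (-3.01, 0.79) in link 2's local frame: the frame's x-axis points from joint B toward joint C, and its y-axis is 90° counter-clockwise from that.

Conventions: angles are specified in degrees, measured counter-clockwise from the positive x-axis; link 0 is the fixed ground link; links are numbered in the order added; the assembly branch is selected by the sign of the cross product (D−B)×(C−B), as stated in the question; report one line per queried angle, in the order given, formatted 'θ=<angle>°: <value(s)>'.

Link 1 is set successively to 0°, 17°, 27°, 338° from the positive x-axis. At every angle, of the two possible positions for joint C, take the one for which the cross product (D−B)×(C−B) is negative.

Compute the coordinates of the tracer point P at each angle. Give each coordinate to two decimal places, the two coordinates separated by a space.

A=(0,0), D=(12.00,0)
θ=0°: B = A + 3.00·(cos0°, sin0°) = (3.0000, 0.0000)
θ=0°: |BD| = 9.0000
θ=0°: circle(B,7.00) ∩ circle(D,5.00): a=5.8333, h=3.8694
θ=0°:   candidates: C₊=(8.8333,3.8694) cross=34.825; C₋=(8.8333,-3.8694) cross=-34.825
θ=0°:   branch - wants cross < 0 → take C=(8.8333,-3.8694) (cross=-34.825)
θ=0°: ex = (C−B)/|BC| = (0.8333,-0.5528); ey = (0.5528,0.8333)
θ=0°: P = B + -3.01·ex + 0.79·ey = (0.9284,2.3222)
θ=17°: B = A + 3.00·(cos17°, sin17°) = (2.8689, 0.8771)
θ=17°: |BD| = 9.1731
θ=17°: circle(B,7.00) ∩ circle(D,5.00): a=5.8947, h=3.7752
θ=17°:   candidates: C₊=(9.0976,4.0714) cross=34.630; C₋=(8.3757,-3.4444) cross=-34.630
θ=17°:   branch - wants cross < 0 → take C=(8.3757,-3.4444) (cross=-34.630)
θ=17°: ex = (C−B)/|BC| = (0.7867,-0.6174); ey = (0.6174,0.7867)
θ=17°: P = B + -3.01·ex + 0.79·ey = (0.9887,3.3569)
θ=27°: B = A + 3.00·(cos27°, sin27°) = (2.6730, 1.3620)
θ=27°: |BD| = 9.4259
θ=27°: circle(B,7.00) ∩ circle(D,5.00): a=5.9860, h=3.6287
θ=27°:   candidates: C₊=(9.1206,4.0876) cross=34.204; C₋=(8.0719,-3.0936) cross=-34.204
θ=27°:   branch - wants cross < 0 → take C=(8.0719,-3.0936) (cross=-34.204)
θ=27°: ex = (C−B)/|BC| = (0.7713,-0.6365); ey = (0.6365,0.7713)
θ=27°: P = B + -3.01·ex + 0.79·ey = (0.8543,3.8872)
θ=338°: B = A + 3.00·(cos338°, sin338°) = (2.7816, -1.1238)
θ=338°: |BD| = 9.2867
θ=338°: circle(B,7.00) ∩ circle(D,5.00): a=5.9355, h=3.7107
θ=338°:   candidates: C₊=(8.2244,3.2779) cross=34.461; C₋=(9.1225,-4.0890) cross=-34.461
θ=338°:   branch - wants cross < 0 → take C=(9.1225,-4.0890) (cross=-34.461)
θ=338°: ex = (C−B)/|BC| = (0.9059,-0.4236); ey = (0.4236,0.9059)
θ=338°: P = B + -3.01·ex + 0.79·ey = (0.3896,0.8668)

θ=0°: 0.93 2.32
θ=17°: 0.99 3.36
θ=27°: 0.85 3.89
θ=338°: 0.39 0.87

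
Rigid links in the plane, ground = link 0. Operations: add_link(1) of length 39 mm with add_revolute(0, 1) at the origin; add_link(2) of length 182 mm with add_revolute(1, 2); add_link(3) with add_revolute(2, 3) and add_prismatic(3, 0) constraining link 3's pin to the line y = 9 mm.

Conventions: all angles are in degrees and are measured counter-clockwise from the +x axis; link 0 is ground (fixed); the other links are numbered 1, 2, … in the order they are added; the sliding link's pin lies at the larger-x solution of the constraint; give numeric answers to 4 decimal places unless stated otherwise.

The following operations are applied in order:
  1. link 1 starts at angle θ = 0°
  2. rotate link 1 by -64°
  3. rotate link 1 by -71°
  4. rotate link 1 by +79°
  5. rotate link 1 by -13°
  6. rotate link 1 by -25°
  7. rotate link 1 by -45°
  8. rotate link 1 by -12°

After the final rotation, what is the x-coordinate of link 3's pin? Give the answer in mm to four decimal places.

geometry: r = 39 mm, L = 182 mm, e = 9 mm; θ starts at 0°
rotate link 1 by -64°: θ ← 0° -64° = -64°
rotate link 1 by -71°: θ ← -64° -71° = -135°
rotate link 1 by +79°: θ ← -135° +79° = -56°
rotate link 1 by -13°: θ ← -56° -13° = -69°
rotate link 1 by -25°: θ ← -69° -25° = -94°
rotate link 1 by -45°: θ ← -94° -45° = -139°
rotate link 1 by -12°: θ ← -139° -12° = -151°
crank pin P = (r cos θ, r sin θ) = (-34.110169, -18.907575)
h = r sin θ − e = -18.907575 − 9 = -27.907575
x = r cos θ + √(L² − h²) = -34.110169 + 179.847622 = 145.737454

145.7375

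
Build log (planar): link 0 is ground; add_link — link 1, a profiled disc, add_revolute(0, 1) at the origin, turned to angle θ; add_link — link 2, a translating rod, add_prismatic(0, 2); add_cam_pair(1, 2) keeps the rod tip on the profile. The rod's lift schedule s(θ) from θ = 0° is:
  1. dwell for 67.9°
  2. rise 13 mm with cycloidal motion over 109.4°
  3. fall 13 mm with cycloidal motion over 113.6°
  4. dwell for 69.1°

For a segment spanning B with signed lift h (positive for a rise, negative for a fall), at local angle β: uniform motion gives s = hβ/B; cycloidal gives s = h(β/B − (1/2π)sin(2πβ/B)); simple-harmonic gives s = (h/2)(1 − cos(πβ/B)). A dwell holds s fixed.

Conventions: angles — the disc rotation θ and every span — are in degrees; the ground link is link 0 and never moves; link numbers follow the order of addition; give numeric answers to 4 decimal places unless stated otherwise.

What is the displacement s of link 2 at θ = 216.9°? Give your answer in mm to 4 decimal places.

seg 1 [0°–67.9°] dwell: s stays 0.0000
seg 2 [67.9°–177.3°] cycloidal, h=13: full span → s += 13 → s = 13.0000
seg 3 [177.3°–290.9°] cycloidal, h=-13: θ=216.9° here. β=39.6, B=113.6. -13·(0.3486 − sin(2π·0.3486)/(2π)) = -2.8471 → s = 10.1529

10.1529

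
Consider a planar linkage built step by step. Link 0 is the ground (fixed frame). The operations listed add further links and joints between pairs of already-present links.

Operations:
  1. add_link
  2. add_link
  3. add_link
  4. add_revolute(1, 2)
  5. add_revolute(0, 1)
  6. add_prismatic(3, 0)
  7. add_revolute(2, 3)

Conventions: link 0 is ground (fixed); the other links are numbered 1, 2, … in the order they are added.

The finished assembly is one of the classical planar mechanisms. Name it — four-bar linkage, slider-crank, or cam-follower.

links: 4 (incl. ground); joints: 3 revolute, 1 prismatic, 0 higher (cam) pair, forming one closed loop
4 links, 3 revolutes + 1 prismatic in one loop → slider-crank

slider-crank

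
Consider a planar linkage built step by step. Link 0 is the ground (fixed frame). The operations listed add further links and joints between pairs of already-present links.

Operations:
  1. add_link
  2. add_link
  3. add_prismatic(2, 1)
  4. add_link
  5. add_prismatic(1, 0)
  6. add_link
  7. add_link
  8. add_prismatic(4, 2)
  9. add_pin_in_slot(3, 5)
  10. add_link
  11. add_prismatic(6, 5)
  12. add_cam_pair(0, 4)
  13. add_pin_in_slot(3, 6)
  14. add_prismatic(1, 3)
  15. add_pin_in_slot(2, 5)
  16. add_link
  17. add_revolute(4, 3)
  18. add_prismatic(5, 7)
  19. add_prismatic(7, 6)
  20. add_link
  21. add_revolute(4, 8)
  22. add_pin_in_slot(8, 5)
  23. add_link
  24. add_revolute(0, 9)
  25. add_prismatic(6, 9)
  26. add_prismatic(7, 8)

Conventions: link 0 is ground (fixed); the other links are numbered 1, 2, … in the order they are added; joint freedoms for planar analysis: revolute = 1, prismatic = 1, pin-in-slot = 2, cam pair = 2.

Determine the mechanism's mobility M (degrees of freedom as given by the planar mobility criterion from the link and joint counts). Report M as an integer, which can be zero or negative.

ground; <1,0,0>
#1 <2,0,0>
#2 <3,0,0>
P:2↔1 J1 <3,1,0>
#3 <4,1,0>
P:1↔0 J1 <4,2,0>
#4 <5,2,0>
#5 <6,2,0>
P:4↔2 J1 <6,3,0>
PS:3↔5 J2 <6,3,1>
#6 <7,3,1>
P:6↔5 J1 <7,4,1>
C:0↔4 J2 <7,4,2>
PS:3↔6 J2 <7,4,3>
P:1↔3 J1 <7,5,3>
PS:2↔5 J2 <7,5,4>
#7 <8,5,4>
R:4↔3 J1 <8,6,4>
P:5↔7 J1 <8,7,4>
P:7↔6 J1 <8,8,4>
#8 <9,8,4>
R:4↔8 J1 <9,9,4>
PS:8↔5 J2 <9,9,5>
#9 <10,9,5>
R:0↔9 J1 <10,10,5>
P:6↔9 J1 <10,11,5>
P:7↔8 J1 <10,12,5>
3×9 − 2×12 − 1×5 = -2

M = -2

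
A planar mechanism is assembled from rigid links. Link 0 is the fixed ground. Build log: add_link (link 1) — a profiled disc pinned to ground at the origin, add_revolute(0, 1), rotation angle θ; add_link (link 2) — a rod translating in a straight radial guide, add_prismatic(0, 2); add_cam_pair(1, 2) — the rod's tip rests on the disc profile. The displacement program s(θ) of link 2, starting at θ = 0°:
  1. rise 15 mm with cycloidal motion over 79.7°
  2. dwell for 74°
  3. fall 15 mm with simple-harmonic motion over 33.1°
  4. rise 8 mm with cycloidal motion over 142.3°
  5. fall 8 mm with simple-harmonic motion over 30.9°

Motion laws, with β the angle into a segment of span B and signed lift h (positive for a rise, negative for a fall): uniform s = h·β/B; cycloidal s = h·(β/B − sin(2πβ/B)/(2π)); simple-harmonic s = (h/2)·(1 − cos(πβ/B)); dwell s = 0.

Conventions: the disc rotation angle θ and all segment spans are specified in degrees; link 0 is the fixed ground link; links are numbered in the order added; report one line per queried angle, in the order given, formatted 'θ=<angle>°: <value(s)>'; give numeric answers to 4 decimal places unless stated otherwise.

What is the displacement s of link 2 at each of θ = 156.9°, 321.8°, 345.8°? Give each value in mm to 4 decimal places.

seg 1 [0°–79.7°] cycloidal, h=15: full span → s += 15 → s = 15.0000
seg 2 [79.7°–153.7°] dwell: s stays 15.0000
seg 3 [153.7°–186.8°] simple-harmonic, h=-15: θ=156.9° here. β=3.2, B=33.1. -15/2·(1 − cos(π·0.0967)) = -0.3433 → s = 14.6567
seg 3 [153.7°–186.8°] simple-harmonic, h=-15: full span → s += -15 → s = 0.0000
seg 4 [186.8°–329.1°] cycloidal, h=8: θ=321.8° here. β=135, B=142.3. 8·(0.9487 − sin(2π·0.9487)/(2π)) = 7.9929 → s = 7.9929
seg 4 [186.8°–329.1°] cycloidal, h=8: full span → s += 8 → s = 8.0000
seg 5 [329.1°–360°] simple-harmonic, h=-8: θ=345.8° here. β=16.7, B=30.9. -8/2·(1 − cos(π·0.5405)) = -4.5070 → s = 3.4930

θ=156.9°: 14.6567
θ=321.8°: 7.9929
θ=345.8°: 3.4930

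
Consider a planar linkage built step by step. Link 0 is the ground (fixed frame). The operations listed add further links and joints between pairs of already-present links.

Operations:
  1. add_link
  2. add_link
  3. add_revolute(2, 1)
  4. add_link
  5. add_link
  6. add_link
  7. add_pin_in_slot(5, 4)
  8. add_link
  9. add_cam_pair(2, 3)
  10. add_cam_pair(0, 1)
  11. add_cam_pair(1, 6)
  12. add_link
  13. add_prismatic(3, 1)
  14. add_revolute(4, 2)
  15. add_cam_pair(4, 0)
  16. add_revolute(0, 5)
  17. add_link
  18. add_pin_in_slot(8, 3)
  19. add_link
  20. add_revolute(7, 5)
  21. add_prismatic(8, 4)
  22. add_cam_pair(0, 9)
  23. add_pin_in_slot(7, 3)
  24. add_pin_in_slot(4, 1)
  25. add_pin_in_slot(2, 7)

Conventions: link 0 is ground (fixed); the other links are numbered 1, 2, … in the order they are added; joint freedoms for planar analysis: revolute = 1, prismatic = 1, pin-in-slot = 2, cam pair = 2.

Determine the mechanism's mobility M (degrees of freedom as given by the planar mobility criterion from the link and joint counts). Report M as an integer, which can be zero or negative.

(L,J1,J2)=(1,0,0); link0 fixed
link1: (2,0,0)
link2: (3,0,0)
R 2-1 [J1]: (3,1,0)
link3: (4,1,0)
link4: (5,1,0)
link5: (6,1,0)
PS 5-4 [J2]: (6,1,1)
link6: (7,1,1)
C 2-3 [J2]: (7,1,2)
C 0-1 [J2]: (7,1,3)
C 1-6 [J2]: (7,1,4)
link7: (8,1,4)
P 3-1 [J1]: (8,2,4)
R 4-2 [J1]: (8,3,4)
C 4-0 [J2]: (8,3,5)
R 0-5 [J1]: (8,4,5)
link8: (9,4,5)
PS 8-3 [J2]: (9,4,6)
link9: (10,4,6)
R 7-5 [J1]: (10,5,6)
P 8-4 [J1]: (10,6,6)
C 0-9 [J2]: (10,6,7)
PS 7-3 [J2]: (10,6,8)
PS 4-1 [J2]: (10,6,9)
PS 2-7 [J2]: (10,6,10)
Grübler: 3·9 − 2·6 − 10 = 5

M = 5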